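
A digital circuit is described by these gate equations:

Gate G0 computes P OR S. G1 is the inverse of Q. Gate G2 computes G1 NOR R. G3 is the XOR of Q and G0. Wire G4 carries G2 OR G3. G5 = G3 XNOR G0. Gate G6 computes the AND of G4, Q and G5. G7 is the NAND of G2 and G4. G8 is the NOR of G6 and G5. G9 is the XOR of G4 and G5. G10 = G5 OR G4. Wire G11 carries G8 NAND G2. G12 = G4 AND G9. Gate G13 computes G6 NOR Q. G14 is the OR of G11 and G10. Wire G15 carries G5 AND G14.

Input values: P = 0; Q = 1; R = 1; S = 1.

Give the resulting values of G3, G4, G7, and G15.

G3 = 0, G4 = 0, G7 = 1, G15 = 0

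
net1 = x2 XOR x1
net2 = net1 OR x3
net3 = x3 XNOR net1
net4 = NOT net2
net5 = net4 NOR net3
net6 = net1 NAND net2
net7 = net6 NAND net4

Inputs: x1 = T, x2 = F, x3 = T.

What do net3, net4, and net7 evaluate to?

net1 = x2 XOR x1 = F XOR T = T
net2 = net1 OR x3 = T OR T = T
net3 = x3 XNOR net1 = T XNOR T = T
net4 = NOT net2 = NOT T = F
net6 = net1 NAND net2 = T NAND T = F
net7 = net6 NAND net4 = F NAND F = T

net3 = T, net4 = F, net7 = T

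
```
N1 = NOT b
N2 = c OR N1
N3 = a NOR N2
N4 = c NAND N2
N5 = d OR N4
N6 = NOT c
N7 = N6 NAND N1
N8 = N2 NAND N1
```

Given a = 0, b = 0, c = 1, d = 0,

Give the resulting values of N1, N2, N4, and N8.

N1 = NOT b = NOT 0 = 1
N2 = c OR N1 = 1 OR 1 = 1
N4 = c NAND N2 = 1 NAND 1 = 0
N8 = N2 NAND N1 = 1 NAND 1 = 0

N1 = 1  N2 = 1  N4 = 0  N8 = 0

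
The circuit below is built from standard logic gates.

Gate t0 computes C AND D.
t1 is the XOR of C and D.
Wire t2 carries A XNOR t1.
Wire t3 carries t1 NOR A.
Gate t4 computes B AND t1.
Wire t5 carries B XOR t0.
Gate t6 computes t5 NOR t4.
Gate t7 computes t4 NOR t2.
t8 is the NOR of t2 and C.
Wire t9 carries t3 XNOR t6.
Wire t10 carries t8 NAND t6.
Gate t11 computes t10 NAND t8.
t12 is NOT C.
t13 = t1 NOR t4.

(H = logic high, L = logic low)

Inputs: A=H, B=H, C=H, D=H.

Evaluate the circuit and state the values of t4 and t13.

t1 = C XOR D = H XOR H = L
t4 = B AND t1 = H AND L = L
t13 = t1 NOR t4 = L NOR L = H

t4 = L, t13 = H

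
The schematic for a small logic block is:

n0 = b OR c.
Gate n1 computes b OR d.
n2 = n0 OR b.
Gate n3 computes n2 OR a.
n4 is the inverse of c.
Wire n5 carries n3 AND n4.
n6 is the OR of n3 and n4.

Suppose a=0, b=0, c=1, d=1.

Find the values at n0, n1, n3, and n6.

n0 = b OR c = 0 OR 1 = 1
n1 = b OR d = 0 OR 1 = 1
n2 = n0 OR b = 1 OR 0 = 1
n3 = n2 OR a = 1 OR 0 = 1
n4 = NOT c = NOT 1 = 0
n6 = n3 OR n4 = 1 OR 0 = 1

n0 = 1  n1 = 1  n3 = 1  n6 = 1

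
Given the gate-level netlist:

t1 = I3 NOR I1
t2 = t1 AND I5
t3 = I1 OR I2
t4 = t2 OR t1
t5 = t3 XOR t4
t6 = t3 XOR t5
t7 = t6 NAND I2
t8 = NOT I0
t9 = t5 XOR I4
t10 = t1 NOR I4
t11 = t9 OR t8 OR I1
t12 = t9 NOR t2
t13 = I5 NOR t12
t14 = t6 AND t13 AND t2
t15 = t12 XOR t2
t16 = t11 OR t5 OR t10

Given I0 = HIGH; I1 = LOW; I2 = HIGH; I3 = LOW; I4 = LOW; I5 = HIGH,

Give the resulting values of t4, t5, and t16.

t4 = HIGH  t5 = LOW  t16 = LOW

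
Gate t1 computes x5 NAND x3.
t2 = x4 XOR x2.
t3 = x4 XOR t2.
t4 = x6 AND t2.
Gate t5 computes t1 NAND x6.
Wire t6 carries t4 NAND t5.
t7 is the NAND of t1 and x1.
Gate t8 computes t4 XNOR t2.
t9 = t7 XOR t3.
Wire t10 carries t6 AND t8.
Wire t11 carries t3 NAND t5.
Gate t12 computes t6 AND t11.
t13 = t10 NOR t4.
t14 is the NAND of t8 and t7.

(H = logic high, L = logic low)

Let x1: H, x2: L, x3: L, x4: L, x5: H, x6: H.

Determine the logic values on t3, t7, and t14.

t3 = L; t7 = L; t14 = H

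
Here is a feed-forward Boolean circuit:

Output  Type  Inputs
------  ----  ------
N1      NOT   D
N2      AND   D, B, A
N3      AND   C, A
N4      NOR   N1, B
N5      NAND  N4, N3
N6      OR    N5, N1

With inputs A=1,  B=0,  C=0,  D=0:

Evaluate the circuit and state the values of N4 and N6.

N1 = NOT D = NOT 0 = 1
N3 = C AND A = 0 AND 1 = 0
N4 = N1 NOR B = 1 NOR 0 = 0
N5 = N4 NAND N3 = 0 NAND 0 = 1
N6 = N5 OR N1 = 1 OR 1 = 1

N4 = 0, N6 = 1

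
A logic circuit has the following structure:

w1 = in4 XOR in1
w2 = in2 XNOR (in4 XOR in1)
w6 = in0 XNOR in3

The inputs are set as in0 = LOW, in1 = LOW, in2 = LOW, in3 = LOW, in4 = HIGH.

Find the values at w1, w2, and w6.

w1 = HIGH, w2 = LOW, w6 = HIGH

w1 = HIGH XOR LOW = HIGH
w2 = LOW XNOR (HIGH XOR LOW) = LOW
w6 = LOW XNOR LOW = HIGH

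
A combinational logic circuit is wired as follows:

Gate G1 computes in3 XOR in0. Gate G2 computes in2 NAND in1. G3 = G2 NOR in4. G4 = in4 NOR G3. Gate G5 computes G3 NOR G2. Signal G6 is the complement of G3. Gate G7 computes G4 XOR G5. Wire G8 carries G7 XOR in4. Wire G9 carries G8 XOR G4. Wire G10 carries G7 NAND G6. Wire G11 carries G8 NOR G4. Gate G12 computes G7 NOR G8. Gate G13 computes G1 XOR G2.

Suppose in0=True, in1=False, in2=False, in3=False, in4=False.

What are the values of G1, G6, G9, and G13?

G1 = True  G6 = True  G9 = False  G13 = False

G1 = in3 XOR in0 = False XOR True = True
G2 = in2 NAND in1 = False NAND False = True
G3 = G2 NOR in4 = True NOR False = False
G4 = in4 NOR G3 = False NOR False = True
G5 = G3 NOR G2 = False NOR True = False
G6 = NOT G3 = NOT False = True
G7 = G4 XOR G5 = True XOR False = True
G8 = G7 XOR in4 = True XOR False = True
G9 = G8 XOR G4 = True XOR True = False
G13 = G1 XOR G2 = True XOR True = False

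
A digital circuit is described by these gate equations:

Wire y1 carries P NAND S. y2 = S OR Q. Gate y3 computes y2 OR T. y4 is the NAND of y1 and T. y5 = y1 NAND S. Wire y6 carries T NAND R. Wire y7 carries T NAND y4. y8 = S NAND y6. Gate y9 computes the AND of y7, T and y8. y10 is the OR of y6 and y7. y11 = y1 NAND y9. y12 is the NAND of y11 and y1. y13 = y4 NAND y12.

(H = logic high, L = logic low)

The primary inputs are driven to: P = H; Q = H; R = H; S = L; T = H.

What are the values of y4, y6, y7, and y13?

y1 = P NAND S = H NAND L = H
y4 = y1 NAND T = H NAND H = L
y6 = T NAND R = H NAND H = L
y7 = T NAND y4 = H NAND L = H
y8 = S NAND y6 = L NAND L = H
y9 = y7 AND T AND y8 = H AND H AND H = H
y11 = y1 NAND y9 = H NAND H = L
y12 = y11 NAND y1 = L NAND H = H
y13 = y4 NAND y12 = L NAND H = H

y4 = L  y6 = L  y7 = H  y13 = H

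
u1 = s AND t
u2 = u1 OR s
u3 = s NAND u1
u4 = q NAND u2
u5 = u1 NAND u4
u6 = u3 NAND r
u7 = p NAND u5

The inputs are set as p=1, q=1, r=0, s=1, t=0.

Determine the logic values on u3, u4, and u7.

u1 = s AND t = 1 AND 0 = 0
u2 = u1 OR s = 0 OR 1 = 1
u3 = s NAND u1 = 1 NAND 0 = 1
u4 = q NAND u2 = 1 NAND 1 = 0
u5 = u1 NAND u4 = 0 NAND 0 = 1
u7 = p NAND u5 = 1 NAND 1 = 0

u3 = 1  u4 = 0  u7 = 0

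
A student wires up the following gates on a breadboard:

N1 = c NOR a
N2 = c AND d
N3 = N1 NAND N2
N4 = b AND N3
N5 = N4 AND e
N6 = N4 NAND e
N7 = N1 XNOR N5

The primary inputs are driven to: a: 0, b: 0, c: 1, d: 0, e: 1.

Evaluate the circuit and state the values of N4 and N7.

N4 = 0; N7 = 1

N1 = c NOR a = 1 NOR 0 = 0
N2 = c AND d = 1 AND 0 = 0
N3 = N1 NAND N2 = 0 NAND 0 = 1
N4 = b AND N3 = 0 AND 1 = 0
N5 = N4 AND e = 0 AND 1 = 0
N7 = N1 XNOR N5 = 0 XNOR 0 = 1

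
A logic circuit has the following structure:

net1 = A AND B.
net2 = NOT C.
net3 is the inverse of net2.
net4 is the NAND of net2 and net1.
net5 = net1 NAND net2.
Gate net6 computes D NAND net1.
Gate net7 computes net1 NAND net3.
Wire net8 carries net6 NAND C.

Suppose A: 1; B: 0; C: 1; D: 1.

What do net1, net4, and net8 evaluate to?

net1 = A AND B = 1 AND 0 = 0
net2 = NOT C = NOT 1 = 0
net4 = net2 NAND net1 = 0 NAND 0 = 1
net6 = D NAND net1 = 1 NAND 0 = 1
net8 = net6 NAND C = 1 NAND 1 = 0

net1 = 0, net4 = 1, net8 = 0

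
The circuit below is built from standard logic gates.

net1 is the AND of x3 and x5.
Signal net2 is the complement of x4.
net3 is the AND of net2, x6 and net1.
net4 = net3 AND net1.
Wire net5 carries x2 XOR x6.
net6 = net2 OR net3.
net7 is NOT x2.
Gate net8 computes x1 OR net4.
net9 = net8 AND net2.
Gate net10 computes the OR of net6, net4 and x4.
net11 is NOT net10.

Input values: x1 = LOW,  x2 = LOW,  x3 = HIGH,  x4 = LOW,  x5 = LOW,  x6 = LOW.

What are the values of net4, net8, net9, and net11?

net4 = LOW, net8 = LOW, net9 = LOW, net11 = LOW

net1 = x3 AND x5 = HIGH AND LOW = LOW
net2 = NOT x4 = NOT LOW = HIGH
net3 = net2 AND x6 AND net1 = HIGH AND LOW AND LOW = LOW
net4 = net3 AND net1 = LOW AND LOW = LOW
net6 = net2 OR net3 = HIGH OR LOW = HIGH
net8 = x1 OR net4 = LOW OR LOW = LOW
net9 = net8 AND net2 = LOW AND HIGH = LOW
net10 = net6 OR net4 OR x4 = HIGH OR LOW OR LOW = HIGH
net11 = NOT net10 = NOT HIGH = LOW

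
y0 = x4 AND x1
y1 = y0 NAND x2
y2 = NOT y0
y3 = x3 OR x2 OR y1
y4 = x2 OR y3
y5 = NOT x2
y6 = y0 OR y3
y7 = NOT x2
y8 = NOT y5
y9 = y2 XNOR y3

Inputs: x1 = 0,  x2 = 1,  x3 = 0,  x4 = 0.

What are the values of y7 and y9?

y0 = x4 AND x1 = 0 AND 0 = 0
y1 = y0 NAND x2 = 0 NAND 1 = 1
y2 = NOT y0 = NOT 0 = 1
y3 = x3 OR x2 OR y1 = 0 OR 1 OR 1 = 1
y7 = NOT x2 = NOT 1 = 0
y9 = y2 XNOR y3 = 1 XNOR 1 = 1

y7 = 0  y9 = 1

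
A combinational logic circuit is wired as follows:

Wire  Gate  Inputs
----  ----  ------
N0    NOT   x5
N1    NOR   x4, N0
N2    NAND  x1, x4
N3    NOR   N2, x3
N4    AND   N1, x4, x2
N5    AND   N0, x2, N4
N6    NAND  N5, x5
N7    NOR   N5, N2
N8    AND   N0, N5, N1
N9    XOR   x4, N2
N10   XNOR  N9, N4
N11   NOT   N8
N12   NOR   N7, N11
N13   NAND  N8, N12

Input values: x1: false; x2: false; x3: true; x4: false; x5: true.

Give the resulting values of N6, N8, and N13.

N0 = NOT x5 = NOT true = false
N1 = x4 NOR N0 = false NOR false = true
N2 = x1 NAND x4 = false NAND false = true
N4 = N1 AND x4 AND x2 = true AND false AND false = false
N5 = N0 AND x2 AND N4 = false AND false AND false = false
N6 = N5 NAND x5 = false NAND true = true
N7 = N5 NOR N2 = false NOR true = false
N8 = N0 AND N5 AND N1 = false AND false AND true = false
N11 = NOT N8 = NOT false = true
N12 = N7 NOR N11 = false NOR true = false
N13 = N8 NAND N12 = false NAND false = true

N6 = true, N8 = false, N13 = true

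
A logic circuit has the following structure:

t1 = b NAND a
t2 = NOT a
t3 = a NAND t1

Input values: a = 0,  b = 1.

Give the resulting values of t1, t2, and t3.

t1 = b NAND a = 1 NAND 0 = 1
t2 = NOT a = NOT 0 = 1
t3 = a NAND t1 = 0 NAND 1 = 1

t1 = 1, t2 = 1, t3 = 1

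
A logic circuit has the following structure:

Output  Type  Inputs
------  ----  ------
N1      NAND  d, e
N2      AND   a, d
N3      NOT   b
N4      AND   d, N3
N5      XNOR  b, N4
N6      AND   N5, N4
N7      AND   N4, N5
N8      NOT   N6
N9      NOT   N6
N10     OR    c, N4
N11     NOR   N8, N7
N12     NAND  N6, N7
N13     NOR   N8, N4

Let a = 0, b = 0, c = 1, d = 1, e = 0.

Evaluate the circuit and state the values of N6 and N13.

N3 = NOT b = NOT 0 = 1
N4 = d AND N3 = 1 AND 1 = 1
N5 = b XNOR N4 = 0 XNOR 1 = 0
N6 = N5 AND N4 = 0 AND 1 = 0
N8 = NOT N6 = NOT 0 = 1
N13 = N8 NOR N4 = 1 NOR 1 = 0

N6 = 0; N13 = 0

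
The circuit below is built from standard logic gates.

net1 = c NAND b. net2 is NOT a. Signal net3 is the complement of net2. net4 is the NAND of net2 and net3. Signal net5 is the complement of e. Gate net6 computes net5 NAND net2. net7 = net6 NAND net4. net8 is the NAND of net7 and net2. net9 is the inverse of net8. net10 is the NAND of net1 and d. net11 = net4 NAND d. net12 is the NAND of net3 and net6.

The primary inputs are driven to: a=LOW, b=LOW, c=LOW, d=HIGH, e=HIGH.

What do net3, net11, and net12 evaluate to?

net3 = LOW, net11 = LOW, net12 = HIGH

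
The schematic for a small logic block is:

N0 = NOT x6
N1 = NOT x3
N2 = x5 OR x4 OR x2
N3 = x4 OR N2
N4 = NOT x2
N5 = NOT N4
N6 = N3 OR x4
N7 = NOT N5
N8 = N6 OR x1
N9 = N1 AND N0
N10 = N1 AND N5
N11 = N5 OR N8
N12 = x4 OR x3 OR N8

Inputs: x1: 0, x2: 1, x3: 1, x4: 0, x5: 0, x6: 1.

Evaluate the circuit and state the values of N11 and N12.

N11 = 1, N12 = 1

N2 = x5 OR x4 OR x2 = 0 OR 0 OR 1 = 1
N3 = x4 OR N2 = 0 OR 1 = 1
N4 = NOT x2 = NOT 1 = 0
N5 = NOT N4 = NOT 0 = 1
N6 = N3 OR x4 = 1 OR 0 = 1
N8 = N6 OR x1 = 1 OR 0 = 1
N11 = N5 OR N8 = 1 OR 1 = 1
N12 = x4 OR x3 OR N8 = 0 OR 1 OR 1 = 1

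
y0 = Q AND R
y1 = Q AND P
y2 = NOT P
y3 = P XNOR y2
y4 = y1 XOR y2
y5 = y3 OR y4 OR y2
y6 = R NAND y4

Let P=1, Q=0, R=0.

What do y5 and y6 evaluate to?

y1 = Q AND P = 0 AND 1 = 0
y2 = NOT P = NOT 1 = 0
y3 = P XNOR y2 = 1 XNOR 0 = 0
y4 = y1 XOR y2 = 0 XOR 0 = 0
y5 = y3 OR y4 OR y2 = 0 OR 0 OR 0 = 0
y6 = R NAND y4 = 0 NAND 0 = 1

y5 = 0  y6 = 1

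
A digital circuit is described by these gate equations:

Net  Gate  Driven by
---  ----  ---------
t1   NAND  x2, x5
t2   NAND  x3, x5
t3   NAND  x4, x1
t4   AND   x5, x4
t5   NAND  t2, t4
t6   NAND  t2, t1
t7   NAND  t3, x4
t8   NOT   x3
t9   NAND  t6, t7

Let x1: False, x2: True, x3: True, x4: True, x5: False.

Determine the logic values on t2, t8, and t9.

t2 = True, t8 = False, t9 = True

t1 = x2 NAND x5 = True NAND False = True
t2 = x3 NAND x5 = True NAND False = True
t3 = x4 NAND x1 = True NAND False = True
t6 = t2 NAND t1 = True NAND True = False
t7 = t3 NAND x4 = True NAND True = False
t8 = NOT x3 = NOT True = False
t9 = t6 NAND t7 = False NAND False = True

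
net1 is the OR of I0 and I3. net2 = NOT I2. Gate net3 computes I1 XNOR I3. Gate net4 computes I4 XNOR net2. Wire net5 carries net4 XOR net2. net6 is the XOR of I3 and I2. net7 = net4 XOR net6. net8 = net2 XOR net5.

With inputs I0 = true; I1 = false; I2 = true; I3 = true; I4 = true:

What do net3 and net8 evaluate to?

net2 = NOT I2 = NOT true = false
net3 = I1 XNOR I3 = false XNOR true = false
net4 = I4 XNOR net2 = true XNOR false = false
net5 = net4 XOR net2 = false XOR false = false
net8 = net2 XOR net5 = false XOR false = false

net3 = false  net8 = false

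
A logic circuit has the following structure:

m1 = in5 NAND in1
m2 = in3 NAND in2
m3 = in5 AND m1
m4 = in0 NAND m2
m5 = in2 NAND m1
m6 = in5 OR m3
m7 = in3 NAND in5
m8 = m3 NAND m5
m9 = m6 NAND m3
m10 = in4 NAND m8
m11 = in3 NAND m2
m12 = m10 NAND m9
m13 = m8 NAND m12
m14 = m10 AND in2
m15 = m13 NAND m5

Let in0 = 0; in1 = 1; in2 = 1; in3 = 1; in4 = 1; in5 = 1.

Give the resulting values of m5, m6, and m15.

m1 = in5 NAND in1 = 1 NAND 1 = 0
m3 = in5 AND m1 = 1 AND 0 = 0
m5 = in2 NAND m1 = 1 NAND 0 = 1
m6 = in5 OR m3 = 1 OR 0 = 1
m8 = m3 NAND m5 = 0 NAND 1 = 1
m9 = m6 NAND m3 = 1 NAND 0 = 1
m10 = in4 NAND m8 = 1 NAND 1 = 0
m12 = m10 NAND m9 = 0 NAND 1 = 1
m13 = m8 NAND m12 = 1 NAND 1 = 0
m15 = m13 NAND m5 = 0 NAND 1 = 1

m5 = 1, m6 = 1, m15 = 1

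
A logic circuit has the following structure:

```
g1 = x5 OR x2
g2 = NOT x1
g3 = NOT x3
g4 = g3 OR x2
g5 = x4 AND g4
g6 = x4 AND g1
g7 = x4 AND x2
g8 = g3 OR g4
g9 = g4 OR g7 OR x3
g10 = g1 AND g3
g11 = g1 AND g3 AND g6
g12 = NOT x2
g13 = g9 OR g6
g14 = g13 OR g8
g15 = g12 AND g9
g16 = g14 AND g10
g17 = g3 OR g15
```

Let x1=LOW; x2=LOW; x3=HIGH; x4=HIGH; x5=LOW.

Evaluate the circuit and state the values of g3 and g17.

g3 = LOW  g17 = HIGH

g3 = NOT x3 = NOT HIGH = LOW
g4 = g3 OR x2 = LOW OR LOW = LOW
g7 = x4 AND x2 = HIGH AND LOW = LOW
g9 = g4 OR g7 OR x3 = LOW OR LOW OR HIGH = HIGH
g12 = NOT x2 = NOT LOW = HIGH
g15 = g12 AND g9 = HIGH AND HIGH = HIGH
g17 = g3 OR g15 = LOW OR HIGH = HIGH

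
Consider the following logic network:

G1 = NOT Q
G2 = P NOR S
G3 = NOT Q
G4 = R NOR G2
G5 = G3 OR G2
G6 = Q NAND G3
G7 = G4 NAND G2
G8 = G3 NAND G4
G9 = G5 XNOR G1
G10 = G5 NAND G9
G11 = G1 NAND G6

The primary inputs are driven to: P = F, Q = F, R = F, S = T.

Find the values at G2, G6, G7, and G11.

G2 = F, G6 = T, G7 = T, G11 = F

G1 = NOT Q = NOT F = T
G2 = P NOR S = F NOR T = F
G3 = NOT Q = NOT F = T
G4 = R NOR G2 = F NOR F = T
G6 = Q NAND G3 = F NAND T = T
G7 = G4 NAND G2 = T NAND F = T
G11 = G1 NAND G6 = T NAND T = F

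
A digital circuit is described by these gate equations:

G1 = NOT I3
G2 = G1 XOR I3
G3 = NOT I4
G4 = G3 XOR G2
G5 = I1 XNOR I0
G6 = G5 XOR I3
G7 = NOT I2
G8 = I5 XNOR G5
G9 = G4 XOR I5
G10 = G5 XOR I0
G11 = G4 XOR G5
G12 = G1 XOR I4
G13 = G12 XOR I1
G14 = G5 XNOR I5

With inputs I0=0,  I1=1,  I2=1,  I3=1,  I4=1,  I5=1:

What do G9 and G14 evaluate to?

G9 = 0  G14 = 0

G1 = NOT I3 = NOT 1 = 0
G2 = G1 XOR I3 = 0 XOR 1 = 1
G3 = NOT I4 = NOT 1 = 0
G4 = G3 XOR G2 = 0 XOR 1 = 1
G5 = I1 XNOR I0 = 1 XNOR 0 = 0
G9 = G4 XOR I5 = 1 XOR 1 = 0
G14 = G5 XNOR I5 = 0 XNOR 1 = 0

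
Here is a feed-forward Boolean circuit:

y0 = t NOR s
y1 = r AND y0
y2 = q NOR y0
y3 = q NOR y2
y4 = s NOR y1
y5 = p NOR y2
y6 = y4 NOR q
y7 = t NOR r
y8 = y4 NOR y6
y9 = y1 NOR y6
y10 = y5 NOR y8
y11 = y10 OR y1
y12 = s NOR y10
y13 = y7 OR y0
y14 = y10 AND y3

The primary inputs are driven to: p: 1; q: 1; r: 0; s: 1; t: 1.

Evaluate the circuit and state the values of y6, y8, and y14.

y6 = 0, y8 = 1, y14 = 0

y0 = t NOR s = 1 NOR 1 = 0
y1 = r AND y0 = 0 AND 0 = 0
y2 = q NOR y0 = 1 NOR 0 = 0
y3 = q NOR y2 = 1 NOR 0 = 0
y4 = s NOR y1 = 1 NOR 0 = 0
y5 = p NOR y2 = 1 NOR 0 = 0
y6 = y4 NOR q = 0 NOR 1 = 0
y8 = y4 NOR y6 = 0 NOR 0 = 1
y10 = y5 NOR y8 = 0 NOR 1 = 0
y14 = y10 AND y3 = 0 AND 0 = 0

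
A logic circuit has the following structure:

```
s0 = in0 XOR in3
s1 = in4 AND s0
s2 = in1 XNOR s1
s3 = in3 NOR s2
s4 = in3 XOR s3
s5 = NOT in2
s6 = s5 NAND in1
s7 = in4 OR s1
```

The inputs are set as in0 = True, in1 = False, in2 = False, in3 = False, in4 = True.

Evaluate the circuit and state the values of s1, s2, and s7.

s1 = True; s2 = False; s7 = True

s0 = in0 XOR in3 = True XOR False = True
s1 = in4 AND s0 = True AND True = True
s2 = in1 XNOR s1 = False XNOR True = False
s7 = in4 OR s1 = True OR True = True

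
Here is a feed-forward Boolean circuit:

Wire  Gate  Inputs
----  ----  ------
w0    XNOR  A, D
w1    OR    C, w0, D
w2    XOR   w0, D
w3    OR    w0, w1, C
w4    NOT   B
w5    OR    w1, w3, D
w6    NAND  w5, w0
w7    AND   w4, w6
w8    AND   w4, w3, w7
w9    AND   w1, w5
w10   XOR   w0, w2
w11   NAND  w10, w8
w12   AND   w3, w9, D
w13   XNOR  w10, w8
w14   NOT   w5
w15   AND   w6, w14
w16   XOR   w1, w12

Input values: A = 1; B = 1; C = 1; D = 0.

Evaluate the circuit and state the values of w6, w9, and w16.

w0 = A XNOR D = 1 XNOR 0 = 0
w1 = C OR w0 OR D = 1 OR 0 OR 0 = 1
w3 = w0 OR w1 OR C = 0 OR 1 OR 1 = 1
w5 = w1 OR w3 OR D = 1 OR 1 OR 0 = 1
w6 = w5 NAND w0 = 1 NAND 0 = 1
w9 = w1 AND w5 = 1 AND 1 = 1
w12 = w3 AND w9 AND D = 1 AND 1 AND 0 = 0
w16 = w1 XOR w12 = 1 XOR 0 = 1

w6 = 1, w9 = 1, w16 = 1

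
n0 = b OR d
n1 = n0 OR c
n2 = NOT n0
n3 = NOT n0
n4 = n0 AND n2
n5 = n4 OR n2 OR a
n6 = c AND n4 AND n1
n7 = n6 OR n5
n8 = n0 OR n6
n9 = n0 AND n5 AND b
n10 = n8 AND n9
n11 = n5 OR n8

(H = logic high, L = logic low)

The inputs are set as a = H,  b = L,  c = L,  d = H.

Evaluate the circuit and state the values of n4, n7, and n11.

n0 = b OR d = L OR H = H
n1 = n0 OR c = H OR L = H
n2 = NOT n0 = NOT H = L
n4 = n0 AND n2 = H AND L = L
n5 = n4 OR n2 OR a = L OR L OR H = H
n6 = c AND n4 AND n1 = L AND L AND H = L
n7 = n6 OR n5 = L OR H = H
n8 = n0 OR n6 = H OR L = H
n11 = n5 OR n8 = H OR H = H

n4 = L; n7 = H; n11 = H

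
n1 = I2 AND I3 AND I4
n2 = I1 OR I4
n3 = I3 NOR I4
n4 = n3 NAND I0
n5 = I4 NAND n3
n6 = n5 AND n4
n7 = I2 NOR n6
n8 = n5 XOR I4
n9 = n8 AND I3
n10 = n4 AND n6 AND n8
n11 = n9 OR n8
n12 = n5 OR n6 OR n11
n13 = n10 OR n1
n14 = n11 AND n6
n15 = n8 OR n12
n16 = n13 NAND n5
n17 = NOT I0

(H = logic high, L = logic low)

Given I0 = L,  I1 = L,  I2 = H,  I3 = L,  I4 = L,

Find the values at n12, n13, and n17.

n12 = H  n13 = H  n17 = H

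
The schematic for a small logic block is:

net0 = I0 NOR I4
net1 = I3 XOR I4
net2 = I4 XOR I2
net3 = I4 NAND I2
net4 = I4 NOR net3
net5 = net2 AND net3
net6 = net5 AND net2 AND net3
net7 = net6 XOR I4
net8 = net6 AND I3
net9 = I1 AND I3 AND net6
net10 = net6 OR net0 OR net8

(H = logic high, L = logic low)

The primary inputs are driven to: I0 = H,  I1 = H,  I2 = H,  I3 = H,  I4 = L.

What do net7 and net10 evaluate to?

net7 = H, net10 = H

net0 = I0 NOR I4 = H NOR L = L
net2 = I4 XOR I2 = L XOR H = H
net3 = I4 NAND I2 = L NAND H = H
net5 = net2 AND net3 = H AND H = H
net6 = net5 AND net2 AND net3 = H AND H AND H = H
net7 = net6 XOR I4 = H XOR L = H
net8 = net6 AND I3 = H AND H = H
net10 = net6 OR net0 OR net8 = H OR L OR H = H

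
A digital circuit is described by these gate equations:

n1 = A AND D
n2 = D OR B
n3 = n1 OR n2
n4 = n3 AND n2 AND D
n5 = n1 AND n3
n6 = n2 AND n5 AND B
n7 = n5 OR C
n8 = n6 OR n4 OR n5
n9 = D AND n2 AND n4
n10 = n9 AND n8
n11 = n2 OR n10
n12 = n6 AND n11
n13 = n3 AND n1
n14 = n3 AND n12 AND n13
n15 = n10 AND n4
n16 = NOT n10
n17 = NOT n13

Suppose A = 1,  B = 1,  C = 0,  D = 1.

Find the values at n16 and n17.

n16 = 0  n17 = 0

n1 = A AND D = 1 AND 1 = 1
n2 = D OR B = 1 OR 1 = 1
n3 = n1 OR n2 = 1 OR 1 = 1
n4 = n3 AND n2 AND D = 1 AND 1 AND 1 = 1
n5 = n1 AND n3 = 1 AND 1 = 1
n6 = n2 AND n5 AND B = 1 AND 1 AND 1 = 1
n8 = n6 OR n4 OR n5 = 1 OR 1 OR 1 = 1
n9 = D AND n2 AND n4 = 1 AND 1 AND 1 = 1
n10 = n9 AND n8 = 1 AND 1 = 1
n13 = n3 AND n1 = 1 AND 1 = 1
n16 = NOT n10 = NOT 1 = 0
n17 = NOT n13 = NOT 1 = 0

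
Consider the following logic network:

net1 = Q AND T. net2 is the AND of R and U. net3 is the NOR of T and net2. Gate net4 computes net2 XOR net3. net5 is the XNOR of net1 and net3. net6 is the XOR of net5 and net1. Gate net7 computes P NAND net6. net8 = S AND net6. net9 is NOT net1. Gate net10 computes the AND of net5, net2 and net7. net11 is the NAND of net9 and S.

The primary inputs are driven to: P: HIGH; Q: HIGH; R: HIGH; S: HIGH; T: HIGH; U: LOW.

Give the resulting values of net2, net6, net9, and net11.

net2 = LOW; net6 = HIGH; net9 = LOW; net11 = HIGH

net1 = Q AND T = HIGH AND HIGH = HIGH
net2 = R AND U = HIGH AND LOW = LOW
net3 = T NOR net2 = HIGH NOR LOW = LOW
net5 = net1 XNOR net3 = HIGH XNOR LOW = LOW
net6 = net5 XOR net1 = LOW XOR HIGH = HIGH
net9 = NOT net1 = NOT HIGH = LOW
net11 = net9 NAND S = LOW NAND HIGH = HIGH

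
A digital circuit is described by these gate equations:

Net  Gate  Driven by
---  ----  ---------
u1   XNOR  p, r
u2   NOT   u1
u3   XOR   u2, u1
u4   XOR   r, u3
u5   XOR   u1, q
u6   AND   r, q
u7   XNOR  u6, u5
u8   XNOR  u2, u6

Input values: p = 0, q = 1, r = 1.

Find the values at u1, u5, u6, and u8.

u1 = p XNOR r = 0 XNOR 1 = 0
u2 = NOT u1 = NOT 0 = 1
u5 = u1 XOR q = 0 XOR 1 = 1
u6 = r AND q = 1 AND 1 = 1
u8 = u2 XNOR u6 = 1 XNOR 1 = 1

u1 = 0, u5 = 1, u6 = 1, u8 = 1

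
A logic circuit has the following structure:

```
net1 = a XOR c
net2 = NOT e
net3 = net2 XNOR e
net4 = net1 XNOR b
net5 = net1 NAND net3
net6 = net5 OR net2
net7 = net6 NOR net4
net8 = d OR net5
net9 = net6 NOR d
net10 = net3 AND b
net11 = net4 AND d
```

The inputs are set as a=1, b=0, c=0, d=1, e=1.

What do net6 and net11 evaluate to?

net1 = a XOR c = 1 XOR 0 = 1
net2 = NOT e = NOT 1 = 0
net3 = net2 XNOR e = 0 XNOR 1 = 0
net4 = net1 XNOR b = 1 XNOR 0 = 0
net5 = net1 NAND net3 = 1 NAND 0 = 1
net6 = net5 OR net2 = 1 OR 0 = 1
net11 = net4 AND d = 0 AND 1 = 0

net6 = 1, net11 = 0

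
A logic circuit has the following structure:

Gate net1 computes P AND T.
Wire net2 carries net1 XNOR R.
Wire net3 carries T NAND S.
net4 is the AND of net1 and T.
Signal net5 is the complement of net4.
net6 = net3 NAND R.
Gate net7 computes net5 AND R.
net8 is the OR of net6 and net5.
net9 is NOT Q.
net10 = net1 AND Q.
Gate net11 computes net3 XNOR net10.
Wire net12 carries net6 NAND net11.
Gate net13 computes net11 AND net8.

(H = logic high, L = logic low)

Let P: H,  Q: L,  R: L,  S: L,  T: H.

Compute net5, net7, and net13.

net5 = L, net7 = L, net13 = L

net1 = P AND T = H AND H = H
net3 = T NAND S = H NAND L = H
net4 = net1 AND T = H AND H = H
net5 = NOT net4 = NOT H = L
net6 = net3 NAND R = H NAND L = H
net7 = net5 AND R = L AND L = L
net8 = net6 OR net5 = H OR L = H
net10 = net1 AND Q = H AND L = L
net11 = net3 XNOR net10 = H XNOR L = L
net13 = net11 AND net8 = L AND H = L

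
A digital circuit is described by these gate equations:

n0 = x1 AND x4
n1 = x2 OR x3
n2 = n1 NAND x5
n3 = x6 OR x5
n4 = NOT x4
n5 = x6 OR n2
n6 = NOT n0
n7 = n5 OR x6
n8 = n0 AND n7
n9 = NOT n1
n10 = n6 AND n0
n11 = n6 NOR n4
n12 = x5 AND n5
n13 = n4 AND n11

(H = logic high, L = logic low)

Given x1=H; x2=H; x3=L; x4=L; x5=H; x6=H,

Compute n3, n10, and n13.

n0 = x1 AND x4 = H AND L = L
n3 = x6 OR x5 = H OR H = H
n4 = NOT x4 = NOT L = H
n6 = NOT n0 = NOT L = H
n10 = n6 AND n0 = H AND L = L
n11 = n6 NOR n4 = H NOR H = L
n13 = n4 AND n11 = H AND L = L

n3 = H; n10 = L; n13 = L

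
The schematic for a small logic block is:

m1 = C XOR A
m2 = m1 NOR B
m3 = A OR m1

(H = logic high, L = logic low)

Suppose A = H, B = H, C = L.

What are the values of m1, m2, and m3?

m1 = H, m2 = L, m3 = H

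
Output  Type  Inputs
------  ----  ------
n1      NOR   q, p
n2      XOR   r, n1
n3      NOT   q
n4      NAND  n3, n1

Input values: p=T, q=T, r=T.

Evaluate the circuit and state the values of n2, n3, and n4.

n2 = T  n3 = F  n4 = T

n1 = q NOR p = T NOR T = F
n2 = r XOR n1 = T XOR F = T
n3 = NOT q = NOT T = F
n4 = n3 NAND n1 = F NAND F = T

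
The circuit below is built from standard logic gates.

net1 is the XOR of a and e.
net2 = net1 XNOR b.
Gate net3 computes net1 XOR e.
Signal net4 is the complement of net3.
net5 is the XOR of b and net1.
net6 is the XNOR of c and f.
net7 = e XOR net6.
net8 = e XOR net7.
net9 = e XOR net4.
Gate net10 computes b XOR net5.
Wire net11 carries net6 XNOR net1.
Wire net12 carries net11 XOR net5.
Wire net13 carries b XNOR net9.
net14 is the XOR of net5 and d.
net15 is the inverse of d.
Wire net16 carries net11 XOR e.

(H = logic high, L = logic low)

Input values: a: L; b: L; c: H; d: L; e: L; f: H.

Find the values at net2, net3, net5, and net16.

net2 = H, net3 = L, net5 = L, net16 = L

net1 = a XOR e = L XOR L = L
net2 = net1 XNOR b = L XNOR L = H
net3 = net1 XOR e = L XOR L = L
net5 = b XOR net1 = L XOR L = L
net6 = c XNOR f = H XNOR H = H
net11 = net6 XNOR net1 = H XNOR L = L
net16 = net11 XOR e = L XOR L = L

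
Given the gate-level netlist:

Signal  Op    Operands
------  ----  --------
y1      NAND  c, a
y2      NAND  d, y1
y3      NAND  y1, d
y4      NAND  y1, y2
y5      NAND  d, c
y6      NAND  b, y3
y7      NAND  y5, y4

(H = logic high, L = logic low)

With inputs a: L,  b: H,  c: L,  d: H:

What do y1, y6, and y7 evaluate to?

y1 = c NAND a = L NAND L = H
y2 = d NAND y1 = H NAND H = L
y3 = y1 NAND d = H NAND H = L
y4 = y1 NAND y2 = H NAND L = H
y5 = d NAND c = H NAND L = H
y6 = b NAND y3 = H NAND L = H
y7 = y5 NAND y4 = H NAND H = L

y1 = H; y6 = H; y7 = L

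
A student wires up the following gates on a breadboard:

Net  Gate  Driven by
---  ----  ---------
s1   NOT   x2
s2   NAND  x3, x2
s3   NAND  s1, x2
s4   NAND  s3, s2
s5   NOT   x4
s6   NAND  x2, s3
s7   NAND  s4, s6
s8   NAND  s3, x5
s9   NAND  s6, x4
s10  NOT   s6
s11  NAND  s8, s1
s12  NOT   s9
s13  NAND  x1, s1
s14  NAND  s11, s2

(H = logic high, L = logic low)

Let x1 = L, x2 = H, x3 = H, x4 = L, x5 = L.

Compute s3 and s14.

s3 = H, s14 = H

s1 = NOT x2 = NOT H = L
s2 = x3 NAND x2 = H NAND H = L
s3 = s1 NAND x2 = L NAND H = H
s8 = s3 NAND x5 = H NAND L = H
s11 = s8 NAND s1 = H NAND L = H
s14 = s11 NAND s2 = H NAND L = H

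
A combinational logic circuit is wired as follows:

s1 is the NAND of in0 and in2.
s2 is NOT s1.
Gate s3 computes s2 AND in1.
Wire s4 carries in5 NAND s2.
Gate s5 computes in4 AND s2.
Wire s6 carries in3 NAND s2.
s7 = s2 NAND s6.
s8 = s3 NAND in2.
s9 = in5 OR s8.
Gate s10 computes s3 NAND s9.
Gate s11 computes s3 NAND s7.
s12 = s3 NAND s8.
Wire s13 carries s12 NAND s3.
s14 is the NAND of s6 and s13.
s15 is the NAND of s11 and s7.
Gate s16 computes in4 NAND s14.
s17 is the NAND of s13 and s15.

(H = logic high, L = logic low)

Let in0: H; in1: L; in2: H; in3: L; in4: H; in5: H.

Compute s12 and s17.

s12 = H  s17 = L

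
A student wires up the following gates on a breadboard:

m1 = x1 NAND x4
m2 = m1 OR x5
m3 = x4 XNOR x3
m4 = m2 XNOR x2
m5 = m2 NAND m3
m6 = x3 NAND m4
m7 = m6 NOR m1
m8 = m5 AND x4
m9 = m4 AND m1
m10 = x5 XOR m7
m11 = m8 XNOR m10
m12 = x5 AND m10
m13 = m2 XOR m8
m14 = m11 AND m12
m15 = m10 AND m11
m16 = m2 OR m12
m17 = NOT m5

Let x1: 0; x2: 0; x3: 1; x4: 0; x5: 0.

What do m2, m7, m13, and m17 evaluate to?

m1 = x1 NAND x4 = 0 NAND 0 = 1
m2 = m1 OR x5 = 1 OR 0 = 1
m3 = x4 XNOR x3 = 0 XNOR 1 = 0
m4 = m2 XNOR x2 = 1 XNOR 0 = 0
m5 = m2 NAND m3 = 1 NAND 0 = 1
m6 = x3 NAND m4 = 1 NAND 0 = 1
m7 = m6 NOR m1 = 1 NOR 1 = 0
m8 = m5 AND x4 = 1 AND 0 = 0
m13 = m2 XOR m8 = 1 XOR 0 = 1
m17 = NOT m5 = NOT 1 = 0

m2 = 1, m7 = 0, m13 = 1, m17 = 0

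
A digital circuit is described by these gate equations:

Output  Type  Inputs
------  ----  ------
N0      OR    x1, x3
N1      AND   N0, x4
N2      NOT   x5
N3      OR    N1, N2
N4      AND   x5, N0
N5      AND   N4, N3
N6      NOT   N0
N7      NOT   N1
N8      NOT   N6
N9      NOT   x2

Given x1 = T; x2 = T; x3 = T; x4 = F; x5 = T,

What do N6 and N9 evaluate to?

N6 = F; N9 = F

N0 = x1 OR x3 = T OR T = T
N6 = NOT N0 = NOT T = F
N9 = NOT x2 = NOT T = F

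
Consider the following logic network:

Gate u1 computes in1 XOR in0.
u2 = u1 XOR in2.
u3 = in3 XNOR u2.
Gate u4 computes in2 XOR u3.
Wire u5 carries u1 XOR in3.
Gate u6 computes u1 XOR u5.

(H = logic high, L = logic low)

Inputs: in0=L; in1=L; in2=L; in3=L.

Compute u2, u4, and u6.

u2 = L, u4 = H, u6 = L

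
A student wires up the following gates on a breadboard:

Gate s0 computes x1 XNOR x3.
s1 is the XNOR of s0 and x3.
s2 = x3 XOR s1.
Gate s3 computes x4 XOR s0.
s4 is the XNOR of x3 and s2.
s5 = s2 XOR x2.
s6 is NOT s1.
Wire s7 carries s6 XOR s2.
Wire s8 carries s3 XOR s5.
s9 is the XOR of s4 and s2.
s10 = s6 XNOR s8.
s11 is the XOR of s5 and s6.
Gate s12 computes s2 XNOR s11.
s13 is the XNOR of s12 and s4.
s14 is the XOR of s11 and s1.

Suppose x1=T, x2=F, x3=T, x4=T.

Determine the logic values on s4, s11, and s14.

s4 = F, s11 = F, s14 = T

s0 = x1 XNOR x3 = T XNOR T = T
s1 = s0 XNOR x3 = T XNOR T = T
s2 = x3 XOR s1 = T XOR T = F
s4 = x3 XNOR s2 = T XNOR F = F
s5 = s2 XOR x2 = F XOR F = F
s6 = NOT s1 = NOT T = F
s11 = s5 XOR s6 = F XOR F = F
s14 = s11 XOR s1 = F XOR T = T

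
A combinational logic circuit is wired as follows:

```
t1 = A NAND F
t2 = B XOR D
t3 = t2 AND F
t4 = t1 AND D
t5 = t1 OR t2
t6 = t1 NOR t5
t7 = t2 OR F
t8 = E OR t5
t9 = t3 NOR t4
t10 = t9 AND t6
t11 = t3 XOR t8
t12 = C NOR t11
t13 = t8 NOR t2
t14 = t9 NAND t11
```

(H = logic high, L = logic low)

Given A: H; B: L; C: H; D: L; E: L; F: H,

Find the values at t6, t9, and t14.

t6 = H, t9 = H, t14 = H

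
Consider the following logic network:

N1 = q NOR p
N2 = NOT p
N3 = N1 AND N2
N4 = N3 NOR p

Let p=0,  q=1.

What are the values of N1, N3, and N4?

N1 = q NOR p = 1 NOR 0 = 0
N2 = NOT p = NOT 0 = 1
N3 = N1 AND N2 = 0 AND 1 = 0
N4 = N3 NOR p = 0 NOR 0 = 1

N1 = 0; N3 = 0; N4 = 1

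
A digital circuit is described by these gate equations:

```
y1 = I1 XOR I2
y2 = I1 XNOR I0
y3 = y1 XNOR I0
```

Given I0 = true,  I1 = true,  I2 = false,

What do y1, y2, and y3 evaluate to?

y1 = I1 XOR I2 = true XOR false = true
y2 = I1 XNOR I0 = true XNOR true = true
y3 = y1 XNOR I0 = true XNOR true = true

y1 = true, y2 = true, y3 = true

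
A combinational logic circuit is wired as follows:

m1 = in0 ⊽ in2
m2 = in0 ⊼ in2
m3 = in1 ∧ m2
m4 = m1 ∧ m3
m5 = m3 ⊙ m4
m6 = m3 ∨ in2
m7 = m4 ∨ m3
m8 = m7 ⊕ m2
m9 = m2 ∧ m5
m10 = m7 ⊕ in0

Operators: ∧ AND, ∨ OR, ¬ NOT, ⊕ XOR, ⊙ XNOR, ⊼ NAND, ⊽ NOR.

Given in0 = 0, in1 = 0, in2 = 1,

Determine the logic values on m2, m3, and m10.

m2 = 1; m3 = 0; m10 = 0

m1 = in0 NOR in2 = 0 NOR 1 = 0
m2 = in0 NAND in2 = 0 NAND 1 = 1
m3 = in1 AND m2 = 0 AND 1 = 0
m4 = m1 AND m3 = 0 AND 0 = 0
m7 = m4 OR m3 = 0 OR 0 = 0
m10 = m7 XOR in0 = 0 XOR 0 = 0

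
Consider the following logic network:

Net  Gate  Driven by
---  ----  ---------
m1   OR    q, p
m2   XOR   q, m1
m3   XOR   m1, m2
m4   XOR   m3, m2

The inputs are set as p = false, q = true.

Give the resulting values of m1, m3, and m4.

m1 = true  m3 = true  m4 = true

m1 = q OR p = true OR false = true
m2 = q XOR m1 = true XOR true = false
m3 = m1 XOR m2 = true XOR false = true
m4 = m3 XOR m2 = true XOR false = true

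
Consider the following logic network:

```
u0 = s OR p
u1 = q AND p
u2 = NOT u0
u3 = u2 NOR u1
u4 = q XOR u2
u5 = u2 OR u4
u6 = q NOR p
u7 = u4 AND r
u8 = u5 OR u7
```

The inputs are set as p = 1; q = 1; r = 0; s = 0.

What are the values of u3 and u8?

u3 = 0, u8 = 1

u0 = s OR p = 0 OR 1 = 1
u1 = q AND p = 1 AND 1 = 1
u2 = NOT u0 = NOT 1 = 0
u3 = u2 NOR u1 = 0 NOR 1 = 0
u4 = q XOR u2 = 1 XOR 0 = 1
u5 = u2 OR u4 = 0 OR 1 = 1
u7 = u4 AND r = 1 AND 0 = 0
u8 = u5 OR u7 = 1 OR 0 = 1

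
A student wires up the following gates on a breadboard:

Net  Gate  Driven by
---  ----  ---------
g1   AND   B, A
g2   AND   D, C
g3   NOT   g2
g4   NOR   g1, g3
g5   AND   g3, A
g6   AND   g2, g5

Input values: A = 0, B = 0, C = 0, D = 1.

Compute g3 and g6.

g2 = D AND C = 1 AND 0 = 0
g3 = NOT g2 = NOT 0 = 1
g5 = g3 AND A = 1 AND 0 = 0
g6 = g2 AND g5 = 0 AND 0 = 0

g3 = 1; g6 = 0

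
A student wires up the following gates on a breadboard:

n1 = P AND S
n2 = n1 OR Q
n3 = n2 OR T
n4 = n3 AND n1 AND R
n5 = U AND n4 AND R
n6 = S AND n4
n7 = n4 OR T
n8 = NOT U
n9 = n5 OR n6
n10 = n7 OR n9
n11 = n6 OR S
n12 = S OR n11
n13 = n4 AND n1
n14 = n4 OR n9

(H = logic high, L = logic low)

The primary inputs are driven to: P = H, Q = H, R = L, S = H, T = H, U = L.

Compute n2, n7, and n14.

n2 = H  n7 = H  n14 = L

n1 = P AND S = H AND H = H
n2 = n1 OR Q = H OR H = H
n3 = n2 OR T = H OR H = H
n4 = n3 AND n1 AND R = H AND H AND L = L
n5 = U AND n4 AND R = L AND L AND L = L
n6 = S AND n4 = H AND L = L
n7 = n4 OR T = L OR H = H
n9 = n5 OR n6 = L OR L = L
n14 = n4 OR n9 = L OR L = L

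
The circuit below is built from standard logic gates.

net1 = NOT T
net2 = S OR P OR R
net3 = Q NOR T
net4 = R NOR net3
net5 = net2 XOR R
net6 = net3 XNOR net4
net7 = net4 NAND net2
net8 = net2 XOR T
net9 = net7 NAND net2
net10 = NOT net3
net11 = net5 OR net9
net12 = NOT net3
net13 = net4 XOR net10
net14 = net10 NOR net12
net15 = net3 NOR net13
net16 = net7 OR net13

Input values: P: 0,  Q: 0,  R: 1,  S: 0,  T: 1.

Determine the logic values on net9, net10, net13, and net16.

net9 = 0; net10 = 1; net13 = 1; net16 = 1

net2 = S OR P OR R = 0 OR 0 OR 1 = 1
net3 = Q NOR T = 0 NOR 1 = 0
net4 = R NOR net3 = 1 NOR 0 = 0
net7 = net4 NAND net2 = 0 NAND 1 = 1
net9 = net7 NAND net2 = 1 NAND 1 = 0
net10 = NOT net3 = NOT 0 = 1
net13 = net4 XOR net10 = 0 XOR 1 = 1
net16 = net7 OR net13 = 1 OR 1 = 1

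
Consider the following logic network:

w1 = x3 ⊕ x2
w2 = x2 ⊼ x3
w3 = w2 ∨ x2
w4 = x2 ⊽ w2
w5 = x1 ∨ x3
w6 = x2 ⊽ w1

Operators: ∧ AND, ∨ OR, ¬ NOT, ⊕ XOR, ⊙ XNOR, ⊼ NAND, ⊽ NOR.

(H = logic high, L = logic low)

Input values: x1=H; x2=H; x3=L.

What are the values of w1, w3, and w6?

w1 = H, w3 = H, w6 = L

w1 = x3 XOR x2 = L XOR H = H
w2 = x2 NAND x3 = H NAND L = H
w3 = w2 OR x2 = H OR H = H
w6 = x2 NOR w1 = H NOR H = L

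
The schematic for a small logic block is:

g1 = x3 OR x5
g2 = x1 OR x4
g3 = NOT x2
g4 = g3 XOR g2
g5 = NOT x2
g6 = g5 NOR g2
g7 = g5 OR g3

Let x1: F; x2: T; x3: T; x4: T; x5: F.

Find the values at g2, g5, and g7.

g2 = T; g5 = F; g7 = F

g2 = x1 OR x4 = F OR T = T
g3 = NOT x2 = NOT T = F
g5 = NOT x2 = NOT T = F
g7 = g5 OR g3 = F OR F = F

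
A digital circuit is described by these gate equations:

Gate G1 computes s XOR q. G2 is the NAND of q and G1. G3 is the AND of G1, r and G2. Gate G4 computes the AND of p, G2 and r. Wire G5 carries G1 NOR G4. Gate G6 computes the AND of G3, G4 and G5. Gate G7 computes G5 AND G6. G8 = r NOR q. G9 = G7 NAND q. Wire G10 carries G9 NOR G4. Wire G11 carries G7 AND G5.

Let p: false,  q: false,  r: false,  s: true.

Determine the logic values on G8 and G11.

G8 = true, G11 = false

G1 = s XOR q = true XOR false = true
G2 = q NAND G1 = false NAND true = true
G3 = G1 AND r AND G2 = true AND false AND true = false
G4 = p AND G2 AND r = false AND true AND false = false
G5 = G1 NOR G4 = true NOR false = false
G6 = G3 AND G4 AND G5 = false AND false AND false = false
G7 = G5 AND G6 = false AND false = false
G8 = r NOR q = false NOR false = true
G11 = G7 AND G5 = false AND false = false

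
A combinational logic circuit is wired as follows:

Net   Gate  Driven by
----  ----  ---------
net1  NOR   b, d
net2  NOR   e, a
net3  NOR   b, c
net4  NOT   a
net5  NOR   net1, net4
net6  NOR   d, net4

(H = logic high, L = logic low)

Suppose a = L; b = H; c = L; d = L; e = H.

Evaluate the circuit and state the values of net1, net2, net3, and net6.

net1 = L; net2 = L; net3 = L; net6 = L

net1 = b NOR d = H NOR L = L
net2 = e NOR a = H NOR L = L
net3 = b NOR c = H NOR L = L
net4 = NOT a = NOT L = H
net6 = d NOR net4 = L NOR H = L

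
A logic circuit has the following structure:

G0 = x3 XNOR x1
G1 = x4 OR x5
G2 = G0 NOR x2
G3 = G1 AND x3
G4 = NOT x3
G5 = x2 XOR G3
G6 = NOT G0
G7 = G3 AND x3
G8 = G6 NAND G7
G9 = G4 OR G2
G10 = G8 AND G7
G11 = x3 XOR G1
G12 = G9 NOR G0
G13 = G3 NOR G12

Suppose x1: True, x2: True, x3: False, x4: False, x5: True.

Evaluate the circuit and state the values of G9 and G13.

G0 = x3 XNOR x1 = False XNOR True = False
G1 = x4 OR x5 = False OR True = True
G2 = G0 NOR x2 = False NOR True = False
G3 = G1 AND x3 = True AND False = False
G4 = NOT x3 = NOT False = True
G9 = G4 OR G2 = True OR False = True
G12 = G9 NOR G0 = True NOR False = False
G13 = G3 NOR G12 = False NOR False = True

G9 = True; G13 = True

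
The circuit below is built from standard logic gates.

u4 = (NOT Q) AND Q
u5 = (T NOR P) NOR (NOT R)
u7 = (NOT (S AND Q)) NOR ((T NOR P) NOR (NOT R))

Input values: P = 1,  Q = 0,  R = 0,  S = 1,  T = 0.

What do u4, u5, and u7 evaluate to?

u4 = (NOT 0) AND 0 = 0
u5 = (0 NOR 1) NOR (NOT 0) = 0
u7 = (NOT (1 AND 0)) NOR ((0 NOR 1) NOR (NOT 0)) = 0

u4 = 0, u5 = 0, u7 = 0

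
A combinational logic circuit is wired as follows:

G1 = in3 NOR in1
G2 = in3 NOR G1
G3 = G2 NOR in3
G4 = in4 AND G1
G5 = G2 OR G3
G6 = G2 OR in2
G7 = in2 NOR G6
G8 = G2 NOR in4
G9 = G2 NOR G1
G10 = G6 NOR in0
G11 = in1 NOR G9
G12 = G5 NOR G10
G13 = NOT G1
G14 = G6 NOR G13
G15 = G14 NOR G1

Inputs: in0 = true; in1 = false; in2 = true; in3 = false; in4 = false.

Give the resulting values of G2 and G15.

G1 = in3 NOR in1 = false NOR false = true
G2 = in3 NOR G1 = false NOR true = false
G6 = G2 OR in2 = false OR true = true
G13 = NOT G1 = NOT true = false
G14 = G6 NOR G13 = true NOR false = false
G15 = G14 NOR G1 = false NOR true = false

G2 = false  G15 = false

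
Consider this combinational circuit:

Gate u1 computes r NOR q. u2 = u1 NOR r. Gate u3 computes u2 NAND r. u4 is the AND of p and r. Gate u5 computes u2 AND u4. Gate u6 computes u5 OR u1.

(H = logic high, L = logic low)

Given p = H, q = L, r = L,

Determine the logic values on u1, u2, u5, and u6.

u1 = r NOR q = L NOR L = H
u2 = u1 NOR r = H NOR L = L
u4 = p AND r = H AND L = L
u5 = u2 AND u4 = L AND L = L
u6 = u5 OR u1 = L OR H = H

u1 = H; u2 = L; u5 = L; u6 = H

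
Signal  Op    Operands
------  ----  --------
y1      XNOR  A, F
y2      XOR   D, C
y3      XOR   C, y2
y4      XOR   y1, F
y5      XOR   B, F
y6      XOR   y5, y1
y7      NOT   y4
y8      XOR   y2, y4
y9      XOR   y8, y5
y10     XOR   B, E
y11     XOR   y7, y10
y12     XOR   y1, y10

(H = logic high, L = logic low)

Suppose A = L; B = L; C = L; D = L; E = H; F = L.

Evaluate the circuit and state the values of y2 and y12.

y1 = A XNOR F = L XNOR L = H
y2 = D XOR C = L XOR L = L
y10 = B XOR E = L XOR H = H
y12 = y1 XOR y10 = H XOR H = L

y2 = L  y12 = L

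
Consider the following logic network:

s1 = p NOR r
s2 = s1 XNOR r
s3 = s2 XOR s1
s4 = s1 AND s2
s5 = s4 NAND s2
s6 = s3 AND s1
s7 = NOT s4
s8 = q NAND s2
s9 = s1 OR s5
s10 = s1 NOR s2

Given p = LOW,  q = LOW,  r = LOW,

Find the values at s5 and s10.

s1 = p NOR r = LOW NOR LOW = HIGH
s2 = s1 XNOR r = HIGH XNOR LOW = LOW
s4 = s1 AND s2 = HIGH AND LOW = LOW
s5 = s4 NAND s2 = LOW NAND LOW = HIGH
s10 = s1 NOR s2 = HIGH NOR LOW = LOW

s5 = HIGH  s10 = LOW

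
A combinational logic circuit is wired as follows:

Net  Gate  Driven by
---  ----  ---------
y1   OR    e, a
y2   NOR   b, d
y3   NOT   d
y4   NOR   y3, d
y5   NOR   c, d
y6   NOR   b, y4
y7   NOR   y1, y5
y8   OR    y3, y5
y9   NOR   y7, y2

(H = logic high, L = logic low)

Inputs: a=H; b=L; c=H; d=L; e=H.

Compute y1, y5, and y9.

y1 = H; y5 = L; y9 = L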